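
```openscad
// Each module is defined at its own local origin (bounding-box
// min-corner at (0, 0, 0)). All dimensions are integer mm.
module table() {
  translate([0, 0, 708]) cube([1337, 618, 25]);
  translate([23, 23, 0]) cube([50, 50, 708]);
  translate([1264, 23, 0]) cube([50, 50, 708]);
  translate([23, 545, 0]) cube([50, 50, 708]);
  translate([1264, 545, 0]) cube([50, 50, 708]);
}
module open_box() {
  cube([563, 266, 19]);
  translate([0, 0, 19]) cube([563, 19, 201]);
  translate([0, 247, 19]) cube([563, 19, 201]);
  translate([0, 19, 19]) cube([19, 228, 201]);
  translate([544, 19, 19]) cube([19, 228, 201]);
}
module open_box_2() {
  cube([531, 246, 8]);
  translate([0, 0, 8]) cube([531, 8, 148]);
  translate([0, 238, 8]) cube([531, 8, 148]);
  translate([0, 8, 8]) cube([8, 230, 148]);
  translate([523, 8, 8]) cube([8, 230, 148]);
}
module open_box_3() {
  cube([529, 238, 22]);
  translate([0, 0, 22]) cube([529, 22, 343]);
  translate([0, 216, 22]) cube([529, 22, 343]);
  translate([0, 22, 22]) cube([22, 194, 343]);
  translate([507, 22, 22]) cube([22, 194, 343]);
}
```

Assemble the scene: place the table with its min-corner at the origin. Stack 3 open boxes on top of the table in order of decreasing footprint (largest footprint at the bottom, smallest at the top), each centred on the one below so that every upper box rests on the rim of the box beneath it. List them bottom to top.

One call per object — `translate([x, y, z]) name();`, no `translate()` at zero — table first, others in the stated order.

table();
translate([387, 176, 733]) open_box();
translate([403, 186, 953]) open_box_2();
translate([404, 190, 1109]) open_box_3();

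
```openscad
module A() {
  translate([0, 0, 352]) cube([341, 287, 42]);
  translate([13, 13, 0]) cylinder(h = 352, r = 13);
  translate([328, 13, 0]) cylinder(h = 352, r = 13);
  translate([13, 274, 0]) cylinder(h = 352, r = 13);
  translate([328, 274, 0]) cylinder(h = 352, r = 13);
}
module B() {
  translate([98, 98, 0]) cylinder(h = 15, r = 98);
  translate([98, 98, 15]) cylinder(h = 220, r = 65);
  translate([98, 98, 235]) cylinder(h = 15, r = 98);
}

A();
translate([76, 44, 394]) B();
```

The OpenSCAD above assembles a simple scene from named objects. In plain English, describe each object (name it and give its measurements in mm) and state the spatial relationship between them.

A is a four-legged stool. The seat is a 341×287×42 mm slab whose top surface is at z = 394 mm; four round legs, each 26 mm in diameter, run from the floor (z = 0) to the underside of the seat, each leg's axis is inset half a diameter from the nearest pair of seat edges (so the leg's bounding box is flush with the corner).

B is a spool: two coaxial disc flanges of radius 98 mm and thickness 15 mm, joined by a core cylinder of radius 65 mm and height 220 mm. The lower flange rests on z = 0 and the three cylinders share a vertical axis.

The spool is on top of the stool.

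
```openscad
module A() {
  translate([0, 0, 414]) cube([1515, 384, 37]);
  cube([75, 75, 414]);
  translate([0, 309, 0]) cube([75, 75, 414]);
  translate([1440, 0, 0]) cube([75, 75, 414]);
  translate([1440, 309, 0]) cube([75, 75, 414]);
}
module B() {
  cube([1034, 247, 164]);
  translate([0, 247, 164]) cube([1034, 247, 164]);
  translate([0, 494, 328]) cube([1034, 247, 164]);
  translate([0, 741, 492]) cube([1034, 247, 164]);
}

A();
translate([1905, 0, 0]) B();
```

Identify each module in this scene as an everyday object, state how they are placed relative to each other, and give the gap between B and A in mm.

A is a bench. B is a staircase. The staircase is on the floor beside the bench on its +x side. The gap between the staircase and the bench is 390 mm.

The staircase's nearest face is 390 mm from the bench's +x face.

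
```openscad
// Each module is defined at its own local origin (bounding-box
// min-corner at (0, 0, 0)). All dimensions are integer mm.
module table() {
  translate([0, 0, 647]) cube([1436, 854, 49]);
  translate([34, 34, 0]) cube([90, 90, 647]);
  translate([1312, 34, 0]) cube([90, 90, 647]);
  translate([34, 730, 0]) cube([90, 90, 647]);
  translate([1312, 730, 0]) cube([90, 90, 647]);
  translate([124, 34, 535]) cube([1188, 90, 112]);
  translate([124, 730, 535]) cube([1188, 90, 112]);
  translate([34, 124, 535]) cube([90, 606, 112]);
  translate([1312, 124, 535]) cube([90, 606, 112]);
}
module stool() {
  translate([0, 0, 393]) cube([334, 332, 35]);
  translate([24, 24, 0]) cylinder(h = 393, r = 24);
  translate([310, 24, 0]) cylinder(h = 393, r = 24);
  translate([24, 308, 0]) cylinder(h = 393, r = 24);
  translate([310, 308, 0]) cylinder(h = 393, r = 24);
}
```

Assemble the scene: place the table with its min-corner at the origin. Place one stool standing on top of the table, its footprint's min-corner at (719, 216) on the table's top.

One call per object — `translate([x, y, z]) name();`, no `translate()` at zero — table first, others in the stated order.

table();
translate([719, 216, 696]) stool();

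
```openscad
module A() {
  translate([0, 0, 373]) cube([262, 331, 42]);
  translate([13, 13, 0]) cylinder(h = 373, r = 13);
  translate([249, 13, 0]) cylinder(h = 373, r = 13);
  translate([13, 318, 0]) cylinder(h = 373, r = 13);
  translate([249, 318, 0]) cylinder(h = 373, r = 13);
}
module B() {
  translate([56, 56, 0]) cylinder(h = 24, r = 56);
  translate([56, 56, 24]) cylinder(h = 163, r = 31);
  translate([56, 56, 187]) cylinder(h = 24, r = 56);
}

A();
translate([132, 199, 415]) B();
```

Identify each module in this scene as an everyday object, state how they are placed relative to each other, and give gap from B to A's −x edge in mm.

A is a stool. B is a spool. The spool is on top of the stool. The gap from the spool to the stool's −x edge is 132 mm.

The spool's min-x is at 132; the stool's min-x is 0; gap = 132 mm.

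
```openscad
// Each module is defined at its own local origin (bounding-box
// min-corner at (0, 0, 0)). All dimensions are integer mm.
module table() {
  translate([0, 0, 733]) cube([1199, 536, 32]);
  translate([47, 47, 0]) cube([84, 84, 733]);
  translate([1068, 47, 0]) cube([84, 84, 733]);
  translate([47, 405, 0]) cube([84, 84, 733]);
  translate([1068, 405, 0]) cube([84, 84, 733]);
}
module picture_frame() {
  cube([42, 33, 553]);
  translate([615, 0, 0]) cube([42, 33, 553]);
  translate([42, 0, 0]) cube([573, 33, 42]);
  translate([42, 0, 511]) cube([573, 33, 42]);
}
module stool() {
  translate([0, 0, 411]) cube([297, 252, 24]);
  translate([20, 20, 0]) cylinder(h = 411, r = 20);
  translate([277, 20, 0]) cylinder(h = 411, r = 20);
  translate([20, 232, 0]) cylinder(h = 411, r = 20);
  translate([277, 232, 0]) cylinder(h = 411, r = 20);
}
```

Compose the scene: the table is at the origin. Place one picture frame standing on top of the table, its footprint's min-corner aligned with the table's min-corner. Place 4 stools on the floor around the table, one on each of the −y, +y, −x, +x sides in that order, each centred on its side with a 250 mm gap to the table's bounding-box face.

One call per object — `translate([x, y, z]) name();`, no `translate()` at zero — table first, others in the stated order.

table();
translate([0, 0, 765]) picture_frame();
translate([451, -502, 0]) stool();
translate([451, 786, 0]) stool();
translate([-547, 142, 0]) stool();
translate([1449, 142, 0]) stool();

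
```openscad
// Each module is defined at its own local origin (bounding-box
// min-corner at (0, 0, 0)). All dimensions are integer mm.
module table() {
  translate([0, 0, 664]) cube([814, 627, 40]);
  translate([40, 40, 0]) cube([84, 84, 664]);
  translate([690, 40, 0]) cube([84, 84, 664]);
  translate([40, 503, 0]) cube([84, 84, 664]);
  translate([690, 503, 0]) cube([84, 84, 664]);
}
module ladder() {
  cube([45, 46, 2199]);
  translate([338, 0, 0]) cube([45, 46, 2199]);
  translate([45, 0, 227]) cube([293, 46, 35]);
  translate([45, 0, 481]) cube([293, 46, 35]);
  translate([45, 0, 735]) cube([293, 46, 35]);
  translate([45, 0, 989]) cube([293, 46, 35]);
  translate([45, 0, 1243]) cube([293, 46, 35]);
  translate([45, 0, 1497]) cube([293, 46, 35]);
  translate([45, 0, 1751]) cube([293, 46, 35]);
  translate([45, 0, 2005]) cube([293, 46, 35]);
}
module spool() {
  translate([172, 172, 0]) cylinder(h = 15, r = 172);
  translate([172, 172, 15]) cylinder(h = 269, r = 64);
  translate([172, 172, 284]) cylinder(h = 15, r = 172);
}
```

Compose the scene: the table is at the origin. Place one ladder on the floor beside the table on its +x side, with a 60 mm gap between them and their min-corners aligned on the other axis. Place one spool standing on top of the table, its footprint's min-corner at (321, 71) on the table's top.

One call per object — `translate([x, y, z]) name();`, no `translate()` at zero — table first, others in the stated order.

table();
translate([874, 0, 0]) ladder();
translate([321, 71, 704]) spool();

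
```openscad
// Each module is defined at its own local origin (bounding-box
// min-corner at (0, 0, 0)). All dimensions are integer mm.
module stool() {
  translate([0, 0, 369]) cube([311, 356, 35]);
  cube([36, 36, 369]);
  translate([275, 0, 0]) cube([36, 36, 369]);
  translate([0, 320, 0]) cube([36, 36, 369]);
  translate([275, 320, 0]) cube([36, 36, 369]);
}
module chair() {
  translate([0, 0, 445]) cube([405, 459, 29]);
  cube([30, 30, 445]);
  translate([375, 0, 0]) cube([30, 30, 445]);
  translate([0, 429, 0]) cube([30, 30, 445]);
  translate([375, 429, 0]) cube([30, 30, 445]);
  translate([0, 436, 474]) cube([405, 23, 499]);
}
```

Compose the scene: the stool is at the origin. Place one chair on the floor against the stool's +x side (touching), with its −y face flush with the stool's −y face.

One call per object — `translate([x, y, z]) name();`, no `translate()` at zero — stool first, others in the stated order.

stool();
translate([311, 0, 0]) chair();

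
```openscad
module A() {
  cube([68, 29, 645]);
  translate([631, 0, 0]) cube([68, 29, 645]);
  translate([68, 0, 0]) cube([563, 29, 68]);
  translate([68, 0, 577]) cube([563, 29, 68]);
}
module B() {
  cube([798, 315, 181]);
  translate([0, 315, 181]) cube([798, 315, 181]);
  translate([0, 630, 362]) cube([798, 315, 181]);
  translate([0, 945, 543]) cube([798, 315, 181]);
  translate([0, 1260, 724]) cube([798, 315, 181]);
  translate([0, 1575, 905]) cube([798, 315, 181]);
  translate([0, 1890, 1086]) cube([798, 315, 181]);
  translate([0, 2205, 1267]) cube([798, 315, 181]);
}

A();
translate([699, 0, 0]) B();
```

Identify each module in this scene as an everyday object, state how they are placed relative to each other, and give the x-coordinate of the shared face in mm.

A is a picture frame. B is a staircase. The staircase is against the picture frame's +x side, with their −y faces flush. The x-coordinate of the shared face is 699 mm.

The picture frame's +x face and the staircase's −x face are both at x = 699 mm.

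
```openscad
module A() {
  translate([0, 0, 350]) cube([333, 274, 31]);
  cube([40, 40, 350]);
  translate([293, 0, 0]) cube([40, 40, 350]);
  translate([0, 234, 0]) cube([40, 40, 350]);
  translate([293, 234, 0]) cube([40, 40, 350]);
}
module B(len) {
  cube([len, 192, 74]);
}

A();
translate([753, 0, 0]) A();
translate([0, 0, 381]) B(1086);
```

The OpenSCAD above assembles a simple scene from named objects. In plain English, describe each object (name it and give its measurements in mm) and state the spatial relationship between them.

A is a simple wooden stool: a rectangular seat 333 mm (x) by 274 mm (y), 31 mm thick, top face at z = 381 mm, on four square legs, each 40×40 mm in cross-section. The legs rest on z = 0, each flush with a corner of the seat.

B is a rectangular beam 1086 mm long (x), 192 mm deep (y), 74 mm thick (z).

The beam spans the tops of two stools placed 420 mm apart, resting at z = 381 mm.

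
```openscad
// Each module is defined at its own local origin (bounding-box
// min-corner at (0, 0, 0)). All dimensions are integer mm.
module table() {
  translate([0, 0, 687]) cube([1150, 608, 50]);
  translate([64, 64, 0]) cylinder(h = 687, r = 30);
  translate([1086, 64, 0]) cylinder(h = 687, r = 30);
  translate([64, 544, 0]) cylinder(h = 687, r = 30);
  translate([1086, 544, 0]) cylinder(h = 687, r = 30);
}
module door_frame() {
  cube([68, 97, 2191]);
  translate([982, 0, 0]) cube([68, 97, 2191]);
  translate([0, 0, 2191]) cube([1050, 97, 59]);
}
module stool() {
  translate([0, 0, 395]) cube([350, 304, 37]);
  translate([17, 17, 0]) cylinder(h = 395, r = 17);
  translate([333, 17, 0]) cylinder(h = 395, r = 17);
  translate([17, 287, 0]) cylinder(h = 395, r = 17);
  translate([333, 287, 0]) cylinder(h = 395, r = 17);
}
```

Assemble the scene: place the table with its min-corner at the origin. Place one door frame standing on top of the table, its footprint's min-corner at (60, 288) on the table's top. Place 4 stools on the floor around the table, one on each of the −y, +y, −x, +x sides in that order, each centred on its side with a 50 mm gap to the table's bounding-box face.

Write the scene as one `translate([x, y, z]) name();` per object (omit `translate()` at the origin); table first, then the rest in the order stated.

table();
translate([60, 288, 737]) door_frame();
translate([400, -354, 0]) stool();
translate([400, 658, 0]) stool();
translate([-400, 152, 0]) stool();
translate([1200, 152, 0]) stool();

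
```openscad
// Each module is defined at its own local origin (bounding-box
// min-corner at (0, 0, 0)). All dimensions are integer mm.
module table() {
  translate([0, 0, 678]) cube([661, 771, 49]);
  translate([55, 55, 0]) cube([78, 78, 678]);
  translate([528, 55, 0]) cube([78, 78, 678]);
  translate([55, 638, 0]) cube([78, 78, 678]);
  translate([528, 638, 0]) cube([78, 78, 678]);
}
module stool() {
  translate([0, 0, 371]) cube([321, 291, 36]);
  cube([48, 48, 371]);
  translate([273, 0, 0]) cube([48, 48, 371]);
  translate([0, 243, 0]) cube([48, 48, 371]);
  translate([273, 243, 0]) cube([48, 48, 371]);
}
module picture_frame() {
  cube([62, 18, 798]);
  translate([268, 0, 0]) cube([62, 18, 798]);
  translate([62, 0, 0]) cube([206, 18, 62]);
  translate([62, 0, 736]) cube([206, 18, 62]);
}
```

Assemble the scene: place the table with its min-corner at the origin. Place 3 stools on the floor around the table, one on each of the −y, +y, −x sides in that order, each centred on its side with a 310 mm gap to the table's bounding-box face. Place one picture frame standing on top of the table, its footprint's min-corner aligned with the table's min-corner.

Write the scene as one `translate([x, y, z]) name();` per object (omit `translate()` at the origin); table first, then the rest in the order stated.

table();
translate([170, -601, 0]) stool();
translate([170, 1081, 0]) stool();
translate([-631, 240, 0]) stool();
translate([0, 0, 727]) picture_frame();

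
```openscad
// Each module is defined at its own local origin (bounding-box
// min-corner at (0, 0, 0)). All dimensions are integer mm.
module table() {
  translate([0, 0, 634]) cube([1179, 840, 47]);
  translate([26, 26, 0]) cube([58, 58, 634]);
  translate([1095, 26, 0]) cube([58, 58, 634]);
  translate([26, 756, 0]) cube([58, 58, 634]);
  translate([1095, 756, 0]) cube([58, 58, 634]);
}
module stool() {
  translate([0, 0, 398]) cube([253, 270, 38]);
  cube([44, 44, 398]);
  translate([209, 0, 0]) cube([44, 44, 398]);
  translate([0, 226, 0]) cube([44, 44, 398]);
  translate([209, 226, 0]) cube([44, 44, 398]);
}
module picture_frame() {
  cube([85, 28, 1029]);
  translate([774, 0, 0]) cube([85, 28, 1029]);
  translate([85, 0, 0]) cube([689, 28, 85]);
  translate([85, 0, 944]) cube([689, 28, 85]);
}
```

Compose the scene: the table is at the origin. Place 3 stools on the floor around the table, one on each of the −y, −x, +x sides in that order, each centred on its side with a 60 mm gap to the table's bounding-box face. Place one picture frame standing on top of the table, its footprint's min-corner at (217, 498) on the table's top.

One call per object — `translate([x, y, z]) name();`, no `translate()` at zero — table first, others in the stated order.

table();
translate([463, -330, 0]) stool();
translate([-313, 285, 0]) stool();
translate([1239, 285, 0]) stool();
translate([217, 498, 681]) picture_frame();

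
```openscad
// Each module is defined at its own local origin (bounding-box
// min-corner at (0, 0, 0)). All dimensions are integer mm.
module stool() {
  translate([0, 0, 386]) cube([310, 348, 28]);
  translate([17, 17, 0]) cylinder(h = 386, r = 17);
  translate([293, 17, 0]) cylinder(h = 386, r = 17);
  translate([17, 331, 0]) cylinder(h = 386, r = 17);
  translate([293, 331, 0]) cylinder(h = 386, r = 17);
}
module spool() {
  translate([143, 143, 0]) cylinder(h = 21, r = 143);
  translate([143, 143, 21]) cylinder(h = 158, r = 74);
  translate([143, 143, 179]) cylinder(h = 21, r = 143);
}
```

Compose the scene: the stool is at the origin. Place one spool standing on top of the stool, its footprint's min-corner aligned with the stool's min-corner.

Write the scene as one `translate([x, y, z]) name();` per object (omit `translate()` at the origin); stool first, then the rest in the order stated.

stool();
translate([0, 0, 414]) spool();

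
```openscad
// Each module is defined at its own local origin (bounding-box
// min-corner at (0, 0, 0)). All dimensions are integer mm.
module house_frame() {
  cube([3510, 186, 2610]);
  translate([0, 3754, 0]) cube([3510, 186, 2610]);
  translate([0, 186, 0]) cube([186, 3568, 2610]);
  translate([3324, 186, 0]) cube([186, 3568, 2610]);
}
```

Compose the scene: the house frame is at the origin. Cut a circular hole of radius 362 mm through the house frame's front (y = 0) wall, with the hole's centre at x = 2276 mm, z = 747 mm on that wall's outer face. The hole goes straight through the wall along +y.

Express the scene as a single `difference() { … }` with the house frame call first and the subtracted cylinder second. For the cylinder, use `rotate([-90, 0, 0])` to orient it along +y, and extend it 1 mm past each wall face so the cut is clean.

difference() {
  house_frame();
  translate([2276, -1, 747]) rotate([-90, 0, 0]) cylinder(h = 188, r = 362);
}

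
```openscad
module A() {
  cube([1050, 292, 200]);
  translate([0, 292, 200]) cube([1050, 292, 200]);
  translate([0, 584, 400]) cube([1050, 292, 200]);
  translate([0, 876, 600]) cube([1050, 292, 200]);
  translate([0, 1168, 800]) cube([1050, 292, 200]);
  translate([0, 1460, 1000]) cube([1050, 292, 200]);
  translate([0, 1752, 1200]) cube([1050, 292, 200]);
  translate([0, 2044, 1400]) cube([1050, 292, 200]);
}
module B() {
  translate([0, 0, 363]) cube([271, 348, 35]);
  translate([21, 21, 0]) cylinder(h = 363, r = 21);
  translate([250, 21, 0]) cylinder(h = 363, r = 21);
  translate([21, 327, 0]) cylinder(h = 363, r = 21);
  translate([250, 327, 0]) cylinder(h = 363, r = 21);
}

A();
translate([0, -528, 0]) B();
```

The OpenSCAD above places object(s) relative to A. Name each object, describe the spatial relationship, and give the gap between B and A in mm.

The stool's nearest face is 180 mm from the staircase's −y face.

A is a staircase. B is a stool. The stool is on the floor beside the staircase on its −y side. The gap between the stool and the staircase is 180 mm.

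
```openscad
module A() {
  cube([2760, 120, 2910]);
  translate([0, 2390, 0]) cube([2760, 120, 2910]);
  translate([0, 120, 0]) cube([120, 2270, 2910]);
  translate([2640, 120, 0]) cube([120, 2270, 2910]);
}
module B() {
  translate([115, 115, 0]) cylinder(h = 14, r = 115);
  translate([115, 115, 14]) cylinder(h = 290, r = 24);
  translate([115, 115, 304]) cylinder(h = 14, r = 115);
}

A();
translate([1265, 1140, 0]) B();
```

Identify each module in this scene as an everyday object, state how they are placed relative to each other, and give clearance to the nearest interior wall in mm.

A is a house frame. B is a spool. The spool sits inside the house frame, centred. The clearance to the nearest interior wall is 1020 mm.

Clearances: x = 1145, y = 1020; minimum 1020 mm.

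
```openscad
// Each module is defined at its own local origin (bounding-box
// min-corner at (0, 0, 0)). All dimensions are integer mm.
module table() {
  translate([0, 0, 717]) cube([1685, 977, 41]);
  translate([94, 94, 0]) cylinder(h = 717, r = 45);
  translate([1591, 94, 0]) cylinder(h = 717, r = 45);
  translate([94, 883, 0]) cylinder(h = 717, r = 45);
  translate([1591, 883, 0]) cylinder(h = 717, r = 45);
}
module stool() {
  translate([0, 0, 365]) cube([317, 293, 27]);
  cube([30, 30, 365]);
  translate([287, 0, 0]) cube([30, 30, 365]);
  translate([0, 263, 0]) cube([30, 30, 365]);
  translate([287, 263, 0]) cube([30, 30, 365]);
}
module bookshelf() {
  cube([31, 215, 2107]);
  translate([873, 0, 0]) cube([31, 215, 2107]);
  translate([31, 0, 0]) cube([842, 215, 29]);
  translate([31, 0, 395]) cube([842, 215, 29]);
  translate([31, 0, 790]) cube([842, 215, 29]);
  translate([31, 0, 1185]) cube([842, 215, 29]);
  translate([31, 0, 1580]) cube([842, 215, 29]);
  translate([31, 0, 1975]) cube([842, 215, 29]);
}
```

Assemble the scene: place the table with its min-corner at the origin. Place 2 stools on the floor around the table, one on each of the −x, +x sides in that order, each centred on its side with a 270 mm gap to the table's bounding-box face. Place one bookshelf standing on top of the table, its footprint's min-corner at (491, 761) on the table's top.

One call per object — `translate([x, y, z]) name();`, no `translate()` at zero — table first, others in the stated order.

table();
translate([-587, 342, 0]) stool();
translate([1955, 342, 0]) stool();
translate([491, 761, 758]) bookshelf();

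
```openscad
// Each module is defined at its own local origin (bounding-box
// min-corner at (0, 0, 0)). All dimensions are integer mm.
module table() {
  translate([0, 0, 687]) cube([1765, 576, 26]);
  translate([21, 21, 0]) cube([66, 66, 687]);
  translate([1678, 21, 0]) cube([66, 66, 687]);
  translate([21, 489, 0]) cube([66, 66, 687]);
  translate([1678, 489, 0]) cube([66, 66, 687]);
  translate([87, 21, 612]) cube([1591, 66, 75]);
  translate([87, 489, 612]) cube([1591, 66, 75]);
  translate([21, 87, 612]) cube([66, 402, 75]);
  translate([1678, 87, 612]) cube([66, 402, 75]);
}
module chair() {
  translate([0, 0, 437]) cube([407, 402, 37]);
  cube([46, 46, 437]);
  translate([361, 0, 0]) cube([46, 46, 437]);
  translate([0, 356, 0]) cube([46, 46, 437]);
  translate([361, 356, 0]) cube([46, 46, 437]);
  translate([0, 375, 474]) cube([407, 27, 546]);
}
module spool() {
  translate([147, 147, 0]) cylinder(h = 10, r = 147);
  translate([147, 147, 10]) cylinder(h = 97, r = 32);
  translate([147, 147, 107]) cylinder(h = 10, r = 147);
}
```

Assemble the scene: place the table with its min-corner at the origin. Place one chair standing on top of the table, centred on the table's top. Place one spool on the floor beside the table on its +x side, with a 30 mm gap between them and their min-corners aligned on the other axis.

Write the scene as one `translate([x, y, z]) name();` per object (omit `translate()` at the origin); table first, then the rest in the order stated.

table();
translate([679, 87, 713]) chair();
translate([1795, 0, 0]) spool();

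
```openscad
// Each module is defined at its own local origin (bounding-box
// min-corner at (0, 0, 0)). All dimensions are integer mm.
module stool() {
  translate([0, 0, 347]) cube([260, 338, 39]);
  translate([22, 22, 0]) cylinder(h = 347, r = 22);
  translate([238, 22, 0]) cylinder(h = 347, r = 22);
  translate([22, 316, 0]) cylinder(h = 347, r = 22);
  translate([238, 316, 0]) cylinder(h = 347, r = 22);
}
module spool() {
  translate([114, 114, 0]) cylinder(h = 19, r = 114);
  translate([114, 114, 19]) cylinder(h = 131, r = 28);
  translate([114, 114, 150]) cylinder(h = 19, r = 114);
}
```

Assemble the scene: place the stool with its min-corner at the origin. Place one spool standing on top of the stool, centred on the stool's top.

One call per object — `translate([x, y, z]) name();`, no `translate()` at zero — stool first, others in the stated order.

stool();
translate([16, 55, 386]) spool();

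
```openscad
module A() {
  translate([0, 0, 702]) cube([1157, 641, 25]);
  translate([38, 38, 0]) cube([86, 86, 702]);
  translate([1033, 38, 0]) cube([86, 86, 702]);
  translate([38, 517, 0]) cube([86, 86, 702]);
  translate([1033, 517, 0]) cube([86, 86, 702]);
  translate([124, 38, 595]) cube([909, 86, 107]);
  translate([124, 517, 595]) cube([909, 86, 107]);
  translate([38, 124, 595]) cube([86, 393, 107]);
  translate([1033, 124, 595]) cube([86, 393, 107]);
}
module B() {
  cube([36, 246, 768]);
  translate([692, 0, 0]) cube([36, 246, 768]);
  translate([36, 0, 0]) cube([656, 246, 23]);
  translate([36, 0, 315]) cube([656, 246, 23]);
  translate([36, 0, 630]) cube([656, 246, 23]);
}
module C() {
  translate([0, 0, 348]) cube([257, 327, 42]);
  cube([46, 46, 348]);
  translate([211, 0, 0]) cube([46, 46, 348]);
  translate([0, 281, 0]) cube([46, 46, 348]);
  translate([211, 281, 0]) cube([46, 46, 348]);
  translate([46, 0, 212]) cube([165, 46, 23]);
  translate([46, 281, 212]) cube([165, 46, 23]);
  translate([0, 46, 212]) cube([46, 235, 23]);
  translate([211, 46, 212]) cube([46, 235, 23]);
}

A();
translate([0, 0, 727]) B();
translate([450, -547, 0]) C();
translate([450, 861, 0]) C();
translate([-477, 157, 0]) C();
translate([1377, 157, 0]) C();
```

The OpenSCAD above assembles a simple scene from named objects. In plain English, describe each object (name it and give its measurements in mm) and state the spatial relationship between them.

A is a table with a 1157×641 mm rectangular top, 25 mm thick, top surface at z = 727 mm, supported by four 86×86 mm square legs, each inset 38 mm from the nearest pair of top edges, running from the floor. Four apron rails, 86 mm thick and 107 mm tall, run between adjacent legs with their top edges flush with the underside of the top and their outer faces flush with the legs' outer faces.

B is a bookshelf 728 mm wide overall, 246 mm deep and 768 mm tall. The two sides are 36 mm thick vertical panels. 3 horizontal shelves of 23 mm thickness span between the inner faces of the sides; the lowest shelf sits on the floor and shelves are stacked with a clear vertical gap of 292 mm between each pair.

C is a four-legged stool. The seat is a 257×327×42 mm slab whose top surface is at z = 390 mm; four square legs, each 46×46 mm in cross-section, run from the floor (z = 0) to the underside of the seat, each flush with a corner of the seat. Four stretchers, 46 mm wide and 23 mm tall, connect adjacent legs with their undersides at z = 212 mm, each running between the inner faces of the legs it joins and aligned with the legs' outer faces on the other axis.

The bookshelf is on top of the table. Four stools sit around the table at the −y, +y, −x, +x sides.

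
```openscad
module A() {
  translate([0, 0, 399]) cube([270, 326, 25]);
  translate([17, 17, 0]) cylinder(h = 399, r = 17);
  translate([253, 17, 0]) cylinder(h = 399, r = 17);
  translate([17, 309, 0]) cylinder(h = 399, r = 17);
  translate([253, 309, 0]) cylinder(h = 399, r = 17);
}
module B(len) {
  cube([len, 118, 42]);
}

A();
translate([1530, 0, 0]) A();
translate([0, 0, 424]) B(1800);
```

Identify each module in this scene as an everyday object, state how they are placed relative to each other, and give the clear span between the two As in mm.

Second stool starts at x = 1530; first ends at x = 270; clear span = 1530 − 270 = 1260 mm.

A is a stool. B is a beam. A beam spans the tops of two stools. The clear span between the two stools is 1260 mm.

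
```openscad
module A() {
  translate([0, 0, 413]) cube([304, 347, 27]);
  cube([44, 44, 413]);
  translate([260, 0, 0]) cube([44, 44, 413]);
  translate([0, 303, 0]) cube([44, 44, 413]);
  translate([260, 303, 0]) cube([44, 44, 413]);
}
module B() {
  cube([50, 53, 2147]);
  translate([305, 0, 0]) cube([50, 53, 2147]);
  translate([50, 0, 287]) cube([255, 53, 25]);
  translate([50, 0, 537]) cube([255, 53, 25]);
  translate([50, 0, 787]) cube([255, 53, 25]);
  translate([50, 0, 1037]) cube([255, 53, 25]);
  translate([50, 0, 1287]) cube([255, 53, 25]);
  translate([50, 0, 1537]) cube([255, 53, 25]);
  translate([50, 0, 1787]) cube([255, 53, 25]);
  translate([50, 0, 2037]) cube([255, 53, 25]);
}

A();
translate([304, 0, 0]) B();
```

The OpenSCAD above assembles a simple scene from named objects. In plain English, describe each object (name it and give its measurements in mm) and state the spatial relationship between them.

A is a four-legged stool. The seat is 304×347 mm, 27 mm thick, top at z = 440 mm. It stands on four square legs, each 44×44 mm in cross-section, from z = 0 to the seat underside, each flush with a corner of the seat.

B is a wooden ladder with two side rails of 50×53 mm section and 2147 mm height, set 355 mm apart overall. Between them run 8 rectangular rungs (53 mm deep, 25 mm thick), front faces flush with the rails' −y face. The bottom of the first rung is 287 mm above the floor and each subsequent rung is 250 mm higher than the one below.

The ladder is against the stool's +x side, with their −y faces flush.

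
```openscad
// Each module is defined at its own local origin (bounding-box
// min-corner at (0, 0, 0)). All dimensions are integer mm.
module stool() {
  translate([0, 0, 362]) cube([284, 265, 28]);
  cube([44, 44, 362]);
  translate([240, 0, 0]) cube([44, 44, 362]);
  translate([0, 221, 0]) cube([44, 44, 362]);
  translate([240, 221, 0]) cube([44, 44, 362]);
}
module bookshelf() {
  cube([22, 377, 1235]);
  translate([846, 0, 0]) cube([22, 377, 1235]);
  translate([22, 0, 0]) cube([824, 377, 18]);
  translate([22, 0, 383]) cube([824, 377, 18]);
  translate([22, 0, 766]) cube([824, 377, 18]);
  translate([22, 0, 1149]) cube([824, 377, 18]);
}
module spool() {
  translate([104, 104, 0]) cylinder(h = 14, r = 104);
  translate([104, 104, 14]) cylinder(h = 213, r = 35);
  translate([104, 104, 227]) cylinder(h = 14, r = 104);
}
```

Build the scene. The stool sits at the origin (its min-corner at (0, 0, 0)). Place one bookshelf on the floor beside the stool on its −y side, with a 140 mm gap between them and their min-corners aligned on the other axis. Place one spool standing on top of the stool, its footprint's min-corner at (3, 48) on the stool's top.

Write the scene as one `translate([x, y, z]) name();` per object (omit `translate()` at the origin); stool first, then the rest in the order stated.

stool();
translate([0, -517, 0]) bookshelf();
translate([3, 48, 390]) spool();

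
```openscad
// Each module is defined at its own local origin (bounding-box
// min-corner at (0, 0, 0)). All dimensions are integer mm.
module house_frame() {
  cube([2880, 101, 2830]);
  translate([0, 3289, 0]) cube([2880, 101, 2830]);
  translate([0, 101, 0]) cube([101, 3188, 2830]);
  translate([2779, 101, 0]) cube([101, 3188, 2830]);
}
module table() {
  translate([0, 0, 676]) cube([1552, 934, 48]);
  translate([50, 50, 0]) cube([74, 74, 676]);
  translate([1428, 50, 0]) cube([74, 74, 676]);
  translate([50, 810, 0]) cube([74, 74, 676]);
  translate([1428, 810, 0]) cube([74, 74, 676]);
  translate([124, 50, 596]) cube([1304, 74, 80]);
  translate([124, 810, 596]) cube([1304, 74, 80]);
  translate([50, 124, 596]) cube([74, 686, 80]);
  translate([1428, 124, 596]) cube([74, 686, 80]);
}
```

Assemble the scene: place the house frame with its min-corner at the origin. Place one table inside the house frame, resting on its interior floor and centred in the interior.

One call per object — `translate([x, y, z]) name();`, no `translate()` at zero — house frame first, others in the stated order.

house_frame();
translate([664, 1228, 0]) table();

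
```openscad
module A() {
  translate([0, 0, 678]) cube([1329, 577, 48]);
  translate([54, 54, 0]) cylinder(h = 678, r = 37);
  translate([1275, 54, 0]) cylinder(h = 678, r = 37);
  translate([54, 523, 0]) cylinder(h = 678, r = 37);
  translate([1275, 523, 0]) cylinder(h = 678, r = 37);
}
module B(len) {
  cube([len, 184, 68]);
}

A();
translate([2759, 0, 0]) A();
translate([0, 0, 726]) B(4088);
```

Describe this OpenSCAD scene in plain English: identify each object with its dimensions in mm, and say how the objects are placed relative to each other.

A is a table: top 1329 mm (x) × 577 mm (y), 48 mm thick, upper face at z = 726 mm, on four round legs of 74 mm diameter, each leg's bounding box inset 17 mm from the nearest pair of top edges, running from z = 0 to the bottom of the top.

B is a rectangular beam 4088 mm long (x), 184 mm deep (y), 68 mm thick (z).

The beam spans the tops of two tables placed 1430 mm apart, resting at z = 726 mm.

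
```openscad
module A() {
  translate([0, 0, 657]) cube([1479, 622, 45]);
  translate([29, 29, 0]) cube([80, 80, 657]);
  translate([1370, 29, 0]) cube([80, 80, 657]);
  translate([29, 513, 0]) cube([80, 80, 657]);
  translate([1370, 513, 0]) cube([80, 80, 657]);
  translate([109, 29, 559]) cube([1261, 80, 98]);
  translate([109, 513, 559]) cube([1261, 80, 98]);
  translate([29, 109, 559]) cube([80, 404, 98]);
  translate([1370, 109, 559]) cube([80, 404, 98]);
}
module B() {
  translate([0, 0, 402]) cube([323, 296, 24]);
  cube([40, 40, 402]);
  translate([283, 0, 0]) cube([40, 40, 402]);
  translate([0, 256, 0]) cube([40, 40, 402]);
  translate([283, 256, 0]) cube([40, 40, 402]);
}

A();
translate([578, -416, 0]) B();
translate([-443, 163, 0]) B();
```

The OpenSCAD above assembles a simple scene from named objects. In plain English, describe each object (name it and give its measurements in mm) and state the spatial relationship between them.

A is a rectangular dining table. The top is 1479×622×45 mm with its upper surface at z = 702 mm. It stands on four 80×80 mm square legs, each inset 29 mm from the nearest pair of top edges, running from the floor to the underside of the top. Four apron rails, 80 mm thick and 98 mm tall, run between adjacent legs with their top edges flush with the underside of the top and their outer faces flush with the legs' outer faces.

B is a simple wooden stool: a rectangular seat 323 mm (x) by 296 mm (y), 24 mm thick, top face at z = 426 mm, on four square legs, each 40×40 mm in cross-section. The legs rest on z = 0, each flush with a corner of the seat.

Two stools sit around the table at the −y, −x sides.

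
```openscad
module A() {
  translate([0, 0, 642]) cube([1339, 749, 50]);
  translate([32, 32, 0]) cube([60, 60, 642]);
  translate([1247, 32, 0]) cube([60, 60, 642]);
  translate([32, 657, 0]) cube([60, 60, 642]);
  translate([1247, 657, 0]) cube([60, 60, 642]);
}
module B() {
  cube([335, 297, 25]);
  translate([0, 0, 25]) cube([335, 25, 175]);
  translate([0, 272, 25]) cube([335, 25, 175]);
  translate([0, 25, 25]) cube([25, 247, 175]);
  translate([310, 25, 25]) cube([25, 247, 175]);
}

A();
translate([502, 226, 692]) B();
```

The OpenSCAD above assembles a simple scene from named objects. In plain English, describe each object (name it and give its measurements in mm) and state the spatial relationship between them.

A is a table: top 1339 mm (x) × 749 mm (y), 50 mm thick, upper face at z = 692 mm, on four 60×60 mm square legs, each inset 32 mm from the nearest pair of top edges, running from z = 0 to the bottom of the top.

B is an open storage box with external size 335×297×200 mm and wall thickness 25 mm (the base is also 25 mm thick). The base covers the whole footprint; the four walls stand on the base, with the y-facing walls full-width and the x-facing walls fitting between their inner faces.

The open box is on top of the table, centred.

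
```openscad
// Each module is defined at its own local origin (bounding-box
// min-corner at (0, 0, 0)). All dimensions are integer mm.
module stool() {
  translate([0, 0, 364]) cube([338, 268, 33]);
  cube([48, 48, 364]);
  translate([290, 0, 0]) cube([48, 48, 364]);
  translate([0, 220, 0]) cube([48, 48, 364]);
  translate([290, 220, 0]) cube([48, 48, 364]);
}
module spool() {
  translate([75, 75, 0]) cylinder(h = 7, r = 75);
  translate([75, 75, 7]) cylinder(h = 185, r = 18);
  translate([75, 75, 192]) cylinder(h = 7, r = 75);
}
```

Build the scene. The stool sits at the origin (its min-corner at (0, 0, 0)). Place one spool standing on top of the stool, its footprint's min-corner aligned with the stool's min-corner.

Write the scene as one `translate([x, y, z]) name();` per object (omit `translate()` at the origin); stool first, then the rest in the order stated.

stool();
translate([0, 0, 397]) spool();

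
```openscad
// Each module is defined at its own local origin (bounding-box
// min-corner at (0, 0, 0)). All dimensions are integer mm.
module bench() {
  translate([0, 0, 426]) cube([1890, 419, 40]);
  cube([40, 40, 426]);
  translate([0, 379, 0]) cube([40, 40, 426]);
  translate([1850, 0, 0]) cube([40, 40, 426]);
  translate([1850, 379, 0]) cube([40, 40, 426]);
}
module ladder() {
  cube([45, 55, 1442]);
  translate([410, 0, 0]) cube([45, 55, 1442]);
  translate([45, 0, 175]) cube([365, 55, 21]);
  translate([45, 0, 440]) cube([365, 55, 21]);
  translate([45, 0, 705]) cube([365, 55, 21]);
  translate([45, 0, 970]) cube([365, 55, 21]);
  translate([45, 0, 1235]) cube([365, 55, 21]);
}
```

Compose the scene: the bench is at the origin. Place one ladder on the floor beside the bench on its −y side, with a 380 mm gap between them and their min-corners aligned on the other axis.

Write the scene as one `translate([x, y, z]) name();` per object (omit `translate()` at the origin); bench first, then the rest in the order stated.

bench();
translate([0, -435, 0]) ladder();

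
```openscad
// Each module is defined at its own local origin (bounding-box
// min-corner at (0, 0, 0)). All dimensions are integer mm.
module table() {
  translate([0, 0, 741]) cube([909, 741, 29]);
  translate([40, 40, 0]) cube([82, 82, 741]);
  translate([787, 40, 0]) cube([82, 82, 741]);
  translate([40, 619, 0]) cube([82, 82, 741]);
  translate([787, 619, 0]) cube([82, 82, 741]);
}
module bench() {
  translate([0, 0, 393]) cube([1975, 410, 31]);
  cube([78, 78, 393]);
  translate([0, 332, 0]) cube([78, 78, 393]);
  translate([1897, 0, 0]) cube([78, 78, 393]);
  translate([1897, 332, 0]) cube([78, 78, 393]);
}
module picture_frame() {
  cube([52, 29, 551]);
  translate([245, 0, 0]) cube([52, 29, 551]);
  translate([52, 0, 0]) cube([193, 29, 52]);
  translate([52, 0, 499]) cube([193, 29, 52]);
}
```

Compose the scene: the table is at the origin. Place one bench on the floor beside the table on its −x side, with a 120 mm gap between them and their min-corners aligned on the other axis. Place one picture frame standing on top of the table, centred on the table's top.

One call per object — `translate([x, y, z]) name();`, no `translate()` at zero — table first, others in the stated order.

table();
translate([-2095, 0, 0]) bench();
translate([306, 356, 770]) picture_frame();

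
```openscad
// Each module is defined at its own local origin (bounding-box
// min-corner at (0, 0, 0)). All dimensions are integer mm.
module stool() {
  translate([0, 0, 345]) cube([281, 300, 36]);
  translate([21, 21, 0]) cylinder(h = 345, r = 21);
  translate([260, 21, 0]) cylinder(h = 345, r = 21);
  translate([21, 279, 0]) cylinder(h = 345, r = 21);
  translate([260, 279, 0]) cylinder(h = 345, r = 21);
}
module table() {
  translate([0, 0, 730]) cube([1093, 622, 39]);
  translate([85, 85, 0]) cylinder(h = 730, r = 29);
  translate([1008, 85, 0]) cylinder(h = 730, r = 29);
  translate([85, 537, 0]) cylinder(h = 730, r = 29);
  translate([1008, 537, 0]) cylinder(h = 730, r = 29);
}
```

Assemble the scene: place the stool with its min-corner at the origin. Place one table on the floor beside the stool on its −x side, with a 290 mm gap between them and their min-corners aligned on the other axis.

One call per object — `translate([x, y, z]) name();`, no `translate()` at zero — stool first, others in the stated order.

stool();
translate([-1383, 0, 0]) table();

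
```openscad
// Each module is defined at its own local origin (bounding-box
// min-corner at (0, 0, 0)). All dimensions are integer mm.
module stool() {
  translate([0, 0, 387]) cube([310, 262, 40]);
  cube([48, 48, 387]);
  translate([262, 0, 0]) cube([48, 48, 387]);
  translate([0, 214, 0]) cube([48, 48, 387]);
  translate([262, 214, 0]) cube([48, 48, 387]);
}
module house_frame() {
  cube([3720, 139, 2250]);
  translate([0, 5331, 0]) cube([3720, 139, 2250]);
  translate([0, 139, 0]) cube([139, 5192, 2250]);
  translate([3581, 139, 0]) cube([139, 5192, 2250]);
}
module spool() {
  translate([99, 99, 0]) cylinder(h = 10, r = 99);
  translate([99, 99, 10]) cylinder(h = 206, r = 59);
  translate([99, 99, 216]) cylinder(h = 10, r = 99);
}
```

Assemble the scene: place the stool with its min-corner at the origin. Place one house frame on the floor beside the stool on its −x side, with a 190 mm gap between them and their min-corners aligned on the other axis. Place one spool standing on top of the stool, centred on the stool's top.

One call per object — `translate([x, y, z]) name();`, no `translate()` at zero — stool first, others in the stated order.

stool();
translate([-3910, 0, 0]) house_frame();
translate([56, 32, 427]) spool();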